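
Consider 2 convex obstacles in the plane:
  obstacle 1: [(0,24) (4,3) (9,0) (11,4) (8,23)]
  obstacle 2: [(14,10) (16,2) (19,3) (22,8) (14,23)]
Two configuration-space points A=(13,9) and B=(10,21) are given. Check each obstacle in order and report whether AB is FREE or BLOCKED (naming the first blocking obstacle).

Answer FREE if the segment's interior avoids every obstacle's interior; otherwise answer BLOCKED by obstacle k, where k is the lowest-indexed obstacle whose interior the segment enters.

Obstacle 1 [(0,24) (4,3) (9,0) (11,4) (8,23)]:
  edge (0,24)–(4,3): clear
  edge (4,3)–(9,0): clear
  edge (9,0)–(11,4): clear
  edge (11,4)–(8,23): clear
  edge (8,23)–(0,24): clear
  midpoint (23/2,15) outside
  → clear
Obstacle 2 [(14,10) (16,2) (19,3) (22,8) (14,23)]:
  edge (14,10)–(16,2): clear
  edge (16,2)–(19,3): clear
  edge (19,3)–(22,8): clear
  edge (22,8)–(14,23): clear
  edge (14,23)–(14,10): clear
  midpoint (23/2,15) outside
  → clear

FREE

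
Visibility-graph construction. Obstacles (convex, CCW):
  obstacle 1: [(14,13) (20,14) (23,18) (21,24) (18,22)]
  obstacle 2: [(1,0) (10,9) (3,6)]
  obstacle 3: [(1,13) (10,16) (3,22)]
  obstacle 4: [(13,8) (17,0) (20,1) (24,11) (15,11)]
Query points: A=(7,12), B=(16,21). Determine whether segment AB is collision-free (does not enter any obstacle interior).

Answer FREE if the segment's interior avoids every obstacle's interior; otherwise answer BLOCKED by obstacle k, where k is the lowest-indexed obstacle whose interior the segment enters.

FREE

Obstacle 1 [(14,13) (20,14) (23,18) (21,24) (18,22)]:
  edge (14,13)–(20,14): clear
  edge (20,14)–(23,18): clear
  edge (23,18)–(21,24): clear
  edge (21,24)–(18,22): clear
  edge (18,22)–(14,13): clear
  midpoint (23/2,33/2) outside
  → clear
Obstacle 2 [(1,0) (10,9) (3,6)]:
  edge (1,0)–(10,9): clear
  edge (10,9)–(3,6): clear
  edge (3,6)–(1,0): clear
  midpoint (23/2,33/2) outside
  → clear
Obstacle 3 [(1,13) (10,16) (3,22)]:
  edge (1,13)–(10,16): clear
  edge (10,16)–(3,22): clear
  edge (3,22)–(1,13): clear
  midpoint (23/2,33/2) outside
  → clear
Obstacle 4 [(13,8) (17,0) (20,1) (24,11) (15,11)]:
  edge (13,8)–(17,0): clear
  edge (17,0)–(20,1): clear
  edge (20,1)–(24,11): clear
  edge (24,11)–(15,11): clear
  edge (15,11)–(13,8): clear
  midpoint (23/2,33/2) outside
  → clear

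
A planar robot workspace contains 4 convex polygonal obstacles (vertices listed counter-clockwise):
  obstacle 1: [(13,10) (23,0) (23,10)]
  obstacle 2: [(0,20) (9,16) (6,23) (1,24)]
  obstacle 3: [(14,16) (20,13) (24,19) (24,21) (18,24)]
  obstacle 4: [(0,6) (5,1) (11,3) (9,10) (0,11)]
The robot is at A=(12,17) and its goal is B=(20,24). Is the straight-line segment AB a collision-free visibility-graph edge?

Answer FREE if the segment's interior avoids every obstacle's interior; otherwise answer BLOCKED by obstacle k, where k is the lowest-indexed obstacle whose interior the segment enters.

Obstacle 1 [(13,10) (23,0) (23,10)]:
  edge (13,10)–(23,0): clear
  edge (23,0)–(23,10): clear
  edge (23,10)–(13,10): clear
  midpoint (16,41/2) outside
  → clear
Obstacle 2 [(0,20) (9,16) (6,23) (1,24)]:
  edge (0,20)–(9,16): clear
  edge (9,16)–(6,23): clear
  edge (6,23)–(1,24): clear
  edge (1,24)–(0,20): clear
  midpoint (16,41/2) outside
  → clear
Obstacle 3 [(14,16) (20,13) (24,19) (24,21) (18,24)]:
  edge (14,16)–(20,13): clear
  edge (20,13)–(24,19): clear
  edge (24,19)–(24,21): clear
  edge (24,21)–(18,24): crosses AB
  edge (18,24)–(14,16): crosses AB
  → BLOCKED
Obstacle 4 [(0,6) (5,1) (11,3) (9,10) (0,11)]:
  edge (0,6)–(5,1): clear
  edge (5,1)–(11,3): clear
  edge (11,3)–(9,10): clear
  edge (9,10)–(0,11): clear
  edge (0,11)–(0,6): clear
  midpoint (16,41/2) outside
  → clear

BLOCKED by obstacle 3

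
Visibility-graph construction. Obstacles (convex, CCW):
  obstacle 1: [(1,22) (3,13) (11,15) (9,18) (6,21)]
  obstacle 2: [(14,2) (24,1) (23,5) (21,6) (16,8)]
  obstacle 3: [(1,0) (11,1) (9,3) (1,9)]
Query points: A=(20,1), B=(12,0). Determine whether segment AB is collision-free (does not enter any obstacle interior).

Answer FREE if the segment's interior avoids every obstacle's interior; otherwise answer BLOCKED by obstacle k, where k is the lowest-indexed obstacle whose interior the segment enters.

FREE

Obstacle 1 [(1,22) (3,13) (11,15) (9,18) (6,21)]:
  edge (1,22)–(3,13): clear
  edge (3,13)–(11,15): clear
  edge (11,15)–(9,18): clear
  edge (9,18)–(6,21): clear
  edge (6,21)–(1,22): clear
  midpoint (16,1/2) outside
  → clear
Obstacle 2 [(14,2) (24,1) (23,5) (21,6) (16,8)]:
  edge (14,2)–(24,1): clear
  edge (24,1)–(23,5): clear
  edge (23,5)–(21,6): clear
  edge (21,6)–(16,8): clear
  edge (16,8)–(14,2): clear
  midpoint (16,1/2) outside
  → clear
Obstacle 3 [(1,0) (11,1) (9,3) (1,9)]:
  edge (1,0)–(11,1): clear
  edge (11,1)–(9,3): clear
  edge (9,3)–(1,9): clear
  edge (1,9)–(1,0): clear
  midpoint (16,1/2) outside
  → clear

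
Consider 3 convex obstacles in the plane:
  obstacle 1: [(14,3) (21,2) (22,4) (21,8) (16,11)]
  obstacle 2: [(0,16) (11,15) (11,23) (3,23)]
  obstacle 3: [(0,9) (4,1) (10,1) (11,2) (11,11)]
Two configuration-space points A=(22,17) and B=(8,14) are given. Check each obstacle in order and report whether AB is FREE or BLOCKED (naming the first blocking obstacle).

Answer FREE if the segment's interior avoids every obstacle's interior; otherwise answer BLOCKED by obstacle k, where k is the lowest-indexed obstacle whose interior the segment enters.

FREE

Obstacle 1 [(14,3) (21,2) (22,4) (21,8) (16,11)]:
  edge (14,3)–(21,2): clear
  edge (21,2)–(22,4): clear
  edge (22,4)–(21,8): clear
  edge (21,8)–(16,11): clear
  edge (16,11)–(14,3): clear
  midpoint (15,31/2) outside
  → clear
Obstacle 2 [(0,16) (11,15) (11,23) (3,23)]:
  edge (0,16)–(11,15): clear
  edge (11,15)–(11,23): clear
  edge (11,23)–(3,23): clear
  edge (3,23)–(0,16): clear
  midpoint (15,31/2) outside
  → clear
Obstacle 3 [(0,9) (4,1) (10,1) (11,2) (11,11)]:
  edge (0,9)–(4,1): clear
  edge (4,1)–(10,1): clear
  edge (10,1)–(11,2): clear
  edge (11,2)–(11,11): clear
  edge (11,11)–(0,9): clear
  midpoint (15,31/2) outside
  → clear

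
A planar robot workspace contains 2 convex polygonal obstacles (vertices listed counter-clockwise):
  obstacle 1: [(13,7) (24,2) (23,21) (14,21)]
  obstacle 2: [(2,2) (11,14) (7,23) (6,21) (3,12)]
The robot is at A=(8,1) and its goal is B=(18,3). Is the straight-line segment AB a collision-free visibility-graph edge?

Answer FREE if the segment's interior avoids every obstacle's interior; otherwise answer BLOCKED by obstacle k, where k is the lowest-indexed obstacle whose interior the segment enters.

Obstacle 1 [(13,7) (24,2) (23,21) (14,21)]:
  edge (13,7)–(24,2): clear
  edge (24,2)–(23,21): clear
  edge (23,21)–(14,21): clear
  edge (14,21)–(13,7): clear
  midpoint (13,2) outside
  → clear
Obstacle 2 [(2,2) (11,14) (7,23) (6,21) (3,12)]:
  edge (2,2)–(11,14): clear
  edge (11,14)–(7,23): clear
  edge (7,23)–(6,21): clear
  edge (6,21)–(3,12): clear
  edge (3,12)–(2,2): clear
  midpoint (13,2) outside
  → clear

FREE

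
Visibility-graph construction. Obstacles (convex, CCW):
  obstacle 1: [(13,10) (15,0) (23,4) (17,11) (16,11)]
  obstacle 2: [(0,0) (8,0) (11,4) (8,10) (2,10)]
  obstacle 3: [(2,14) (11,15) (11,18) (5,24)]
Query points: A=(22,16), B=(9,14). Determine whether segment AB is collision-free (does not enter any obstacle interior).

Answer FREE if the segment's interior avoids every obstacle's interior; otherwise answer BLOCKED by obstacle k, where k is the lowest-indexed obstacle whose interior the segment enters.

FREE

Obstacle 1 [(13,10) (15,0) (23,4) (17,11) (16,11)]:
  edge (13,10)–(15,0): clear
  edge (15,0)–(23,4): clear
  edge (23,4)–(17,11): clear
  edge (17,11)–(16,11): clear
  edge (16,11)–(13,10): clear
  midpoint (31/2,15) outside
  → clear
Obstacle 2 [(0,0) (8,0) (11,4) (8,10) (2,10)]:
  edge (0,0)–(8,0): clear
  edge (8,0)–(11,4): clear
  edge (11,4)–(8,10): clear
  edge (8,10)–(2,10): clear
  edge (2,10)–(0,0): clear
  midpoint (31/2,15) outside
  → clear
Obstacle 3 [(2,14) (11,15) (11,18) (5,24)]:
  edge (2,14)–(11,15): clear
  edge (11,15)–(11,18): clear
  edge (11,18)–(5,24): clear
  edge (5,24)–(2,14): clear
  midpoint (31/2,15) outside
  → clear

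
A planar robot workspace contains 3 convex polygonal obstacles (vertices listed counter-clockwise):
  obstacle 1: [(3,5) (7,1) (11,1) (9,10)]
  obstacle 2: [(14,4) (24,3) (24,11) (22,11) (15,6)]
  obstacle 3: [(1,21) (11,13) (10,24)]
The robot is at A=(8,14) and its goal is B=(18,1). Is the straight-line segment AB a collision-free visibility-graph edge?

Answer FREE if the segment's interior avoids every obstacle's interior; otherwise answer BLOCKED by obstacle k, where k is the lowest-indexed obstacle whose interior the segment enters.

Obstacle 1 [(3,5) (7,1) (11,1) (9,10)]:
  edge (3,5)–(7,1): clear
  edge (7,1)–(11,1): clear
  edge (11,1)–(9,10): clear
  edge (9,10)–(3,5): clear
  midpoint (13,15/2) outside
  → clear
Obstacle 2 [(14,4) (24,3) (24,11) (22,11) (15,6)]:
  edge (14,4)–(24,3): crosses AB
  edge (24,3)–(24,11): clear
  edge (24,11)–(22,11): clear
  edge (22,11)–(15,6): clear
  edge (15,6)–(14,4): crosses AB
  → BLOCKED
Obstacle 3 [(1,21) (11,13) (10,24)]:
  edge (1,21)–(11,13): clear
  edge (11,13)–(10,24): clear
  edge (10,24)–(1,21): clear
  midpoint (13,15/2) outside
  → clear

BLOCKED by obstacle 2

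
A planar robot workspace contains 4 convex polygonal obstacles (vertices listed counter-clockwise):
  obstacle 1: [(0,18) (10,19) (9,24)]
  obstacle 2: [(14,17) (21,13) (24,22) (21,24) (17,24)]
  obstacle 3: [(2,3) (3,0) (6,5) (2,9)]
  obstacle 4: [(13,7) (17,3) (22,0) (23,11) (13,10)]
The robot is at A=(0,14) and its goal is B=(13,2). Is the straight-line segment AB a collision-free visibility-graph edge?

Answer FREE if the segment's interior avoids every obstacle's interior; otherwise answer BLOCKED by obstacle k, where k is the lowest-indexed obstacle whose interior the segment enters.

FREE

Obstacle 1 [(0,18) (10,19) (9,24)]:
  edge (0,18)–(10,19): clear
  edge (10,19)–(9,24): clear
  edge (9,24)–(0,18): clear
  midpoint (13/2,8) outside
  → clear
Obstacle 2 [(14,17) (21,13) (24,22) (21,24) (17,24)]:
  edge (14,17)–(21,13): clear
  edge (21,13)–(24,22): clear
  edge (24,22)–(21,24): clear
  edge (21,24)–(17,24): clear
  edge (17,24)–(14,17): clear
  midpoint (13/2,8) outside
  → clear
Obstacle 3 [(2,3) (3,0) (6,5) (2,9)]:
  edge (2,3)–(3,0): clear
  edge (3,0)–(6,5): clear
  edge (6,5)–(2,9): clear
  edge (2,9)–(2,3): clear
  midpoint (13/2,8) outside
  → clear
Obstacle 4 [(13,7) (17,3) (22,0) (23,11) (13,10)]:
  edge (13,7)–(17,3): clear
  edge (17,3)–(22,0): clear
  edge (22,0)–(23,11): clear
  edge (23,11)–(13,10): clear
  edge (13,10)–(13,7): clear
  midpoint (13/2,8) outside
  → clear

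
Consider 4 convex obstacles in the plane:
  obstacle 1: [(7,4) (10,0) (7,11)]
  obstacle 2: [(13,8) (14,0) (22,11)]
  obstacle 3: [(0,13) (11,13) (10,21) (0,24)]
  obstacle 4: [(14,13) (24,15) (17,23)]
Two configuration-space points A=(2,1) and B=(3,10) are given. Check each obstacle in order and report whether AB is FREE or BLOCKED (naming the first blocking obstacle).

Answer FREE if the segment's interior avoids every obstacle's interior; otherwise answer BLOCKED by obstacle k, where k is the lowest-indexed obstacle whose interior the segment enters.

Obstacle 1 [(7,4) (10,0) (7,11)]:
  edge (7,4)–(10,0): clear
  edge (10,0)–(7,11): clear
  edge (7,11)–(7,4): clear
  midpoint (5/2,11/2) outside
  → clear
Obstacle 2 [(13,8) (14,0) (22,11)]:
  edge (13,8)–(14,0): clear
  edge (14,0)–(22,11): clear
  edge (22,11)–(13,8): clear
  midpoint (5/2,11/2) outside
  → clear
Obstacle 3 [(0,13) (11,13) (10,21) (0,24)]:
  edge (0,13)–(11,13): clear
  edge (11,13)–(10,21): clear
  edge (10,21)–(0,24): clear
  edge (0,24)–(0,13): clear
  midpoint (5/2,11/2) outside
  → clear
Obstacle 4 [(14,13) (24,15) (17,23)]:
  edge (14,13)–(24,15): clear
  edge (24,15)–(17,23): clear
  edge (17,23)–(14,13): clear
  midpoint (5/2,11/2) outside
  → clear

FREE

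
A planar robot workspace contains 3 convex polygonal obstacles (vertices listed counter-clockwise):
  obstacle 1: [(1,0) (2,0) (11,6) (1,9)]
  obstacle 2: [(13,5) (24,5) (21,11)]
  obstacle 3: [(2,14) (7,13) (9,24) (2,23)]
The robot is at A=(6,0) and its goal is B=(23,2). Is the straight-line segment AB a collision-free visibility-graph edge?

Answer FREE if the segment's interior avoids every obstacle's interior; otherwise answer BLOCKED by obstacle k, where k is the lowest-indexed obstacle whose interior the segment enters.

FREE

Obstacle 1 [(1,0) (2,0) (11,6) (1,9)]:
  edge (1,0)–(2,0): clear
  edge (2,0)–(11,6): clear
  edge (11,6)–(1,9): clear
  edge (1,9)–(1,0): clear
  midpoint (29/2,1) outside
  → clear
Obstacle 2 [(13,5) (24,5) (21,11)]:
  edge (13,5)–(24,5): clear
  edge (24,5)–(21,11): clear
  edge (21,11)–(13,5): clear
  midpoint (29/2,1) outside
  → clear
Obstacle 3 [(2,14) (7,13) (9,24) (2,23)]:
  edge (2,14)–(7,13): clear
  edge (7,13)–(9,24): clear
  edge (9,24)–(2,23): clear
  edge (2,23)–(2,14): clear
  midpoint (29/2,1) outside
  → clear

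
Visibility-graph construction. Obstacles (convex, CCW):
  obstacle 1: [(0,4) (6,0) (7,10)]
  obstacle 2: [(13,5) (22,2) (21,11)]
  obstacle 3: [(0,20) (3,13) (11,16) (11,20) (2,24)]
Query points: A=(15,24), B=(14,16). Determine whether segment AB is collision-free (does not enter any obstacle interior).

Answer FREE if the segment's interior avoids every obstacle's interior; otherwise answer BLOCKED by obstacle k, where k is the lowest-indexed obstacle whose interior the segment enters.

FREE

Obstacle 1 [(0,4) (6,0) (7,10)]:
  edge (0,4)–(6,0): clear
  edge (6,0)–(7,10): clear
  edge (7,10)–(0,4): clear
  midpoint (29/2,20) outside
  → clear
Obstacle 2 [(13,5) (22,2) (21,11)]:
  edge (13,5)–(22,2): clear
  edge (22,2)–(21,11): clear
  edge (21,11)–(13,5): clear
  midpoint (29/2,20) outside
  → clear
Obstacle 3 [(0,20) (3,13) (11,16) (11,20) (2,24)]:
  edge (0,20)–(3,13): clear
  edge (3,13)–(11,16): clear
  edge (11,16)–(11,20): clear
  edge (11,20)–(2,24): clear
  edge (2,24)–(0,20): clear
  midpoint (29/2,20) outside
  → clear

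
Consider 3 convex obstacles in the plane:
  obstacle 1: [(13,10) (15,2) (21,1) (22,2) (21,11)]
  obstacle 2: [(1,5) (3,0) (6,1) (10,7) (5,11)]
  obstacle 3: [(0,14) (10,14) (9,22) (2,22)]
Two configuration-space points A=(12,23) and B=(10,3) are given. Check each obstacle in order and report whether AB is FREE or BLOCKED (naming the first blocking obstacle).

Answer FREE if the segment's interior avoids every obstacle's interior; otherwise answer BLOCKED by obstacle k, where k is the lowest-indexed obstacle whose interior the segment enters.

FREE

Obstacle 1 [(13,10) (15,2) (21,1) (22,2) (21,11)]:
  edge (13,10)–(15,2): clear
  edge (15,2)–(21,1): clear
  edge (21,1)–(22,2): clear
  edge (22,2)–(21,11): clear
  edge (21,11)–(13,10): clear
  midpoint (11,13) outside
  → clear
Obstacle 2 [(1,5) (3,0) (6,1) (10,7) (5,11)]:
  edge (1,5)–(3,0): clear
  edge (3,0)–(6,1): clear
  edge (6,1)–(10,7): clear
  edge (10,7)–(5,11): clear
  edge (5,11)–(1,5): clear
  midpoint (11,13) outside
  → clear
Obstacle 3 [(0,14) (10,14) (9,22) (2,22)]:
  edge (0,14)–(10,14): clear
  edge (10,14)–(9,22): clear
  edge (9,22)–(2,22): clear
  edge (2,22)–(0,14): clear
  midpoint (11,13) outside
  → clear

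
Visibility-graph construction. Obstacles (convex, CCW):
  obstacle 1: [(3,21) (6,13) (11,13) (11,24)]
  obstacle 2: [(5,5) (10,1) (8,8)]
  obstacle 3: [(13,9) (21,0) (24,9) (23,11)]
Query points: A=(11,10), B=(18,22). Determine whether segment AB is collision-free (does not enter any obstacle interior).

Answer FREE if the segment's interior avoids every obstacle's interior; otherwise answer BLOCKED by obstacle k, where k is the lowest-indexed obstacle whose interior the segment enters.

FREE

Obstacle 1 [(3,21) (6,13) (11,13) (11,24)]:
  edge (3,21)–(6,13): clear
  edge (6,13)–(11,13): clear
  edge (11,13)–(11,24): clear
  edge (11,24)–(3,21): clear
  midpoint (29/2,16) outside
  → clear
Obstacle 2 [(5,5) (10,1) (8,8)]:
  edge (5,5)–(10,1): clear
  edge (10,1)–(8,8): clear
  edge (8,8)–(5,5): clear
  midpoint (29/2,16) outside
  → clear
Obstacle 3 [(13,9) (21,0) (24,9) (23,11)]:
  edge (13,9)–(21,0): clear
  edge (21,0)–(24,9): clear
  edge (24,9)–(23,11): clear
  edge (23,11)–(13,9): clear
  midpoint (29/2,16) outside
  → clear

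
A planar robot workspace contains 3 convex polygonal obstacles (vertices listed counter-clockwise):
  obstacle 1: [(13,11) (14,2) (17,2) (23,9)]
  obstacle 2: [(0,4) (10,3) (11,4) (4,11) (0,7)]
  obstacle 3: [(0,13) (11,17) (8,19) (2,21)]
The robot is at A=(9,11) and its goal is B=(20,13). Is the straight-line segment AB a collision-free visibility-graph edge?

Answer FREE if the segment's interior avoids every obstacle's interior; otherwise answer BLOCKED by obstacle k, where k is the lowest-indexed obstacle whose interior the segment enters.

FREE

Obstacle 1 [(13,11) (14,2) (17,2) (23,9)]:
  edge (13,11)–(14,2): clear
  edge (14,2)–(17,2): clear
  edge (17,2)–(23,9): clear
  edge (23,9)–(13,11): clear
  midpoint (29/2,12) outside
  → clear
Obstacle 2 [(0,4) (10,3) (11,4) (4,11) (0,7)]:
  edge (0,4)–(10,3): clear
  edge (10,3)–(11,4): clear
  edge (11,4)–(4,11): clear
  edge (4,11)–(0,7): clear
  edge (0,7)–(0,4): clear
  midpoint (29/2,12) outside
  → clear
Obstacle 3 [(0,13) (11,17) (8,19) (2,21)]:
  edge (0,13)–(11,17): clear
  edge (11,17)–(8,19): clear
  edge (8,19)–(2,21): clear
  edge (2,21)–(0,13): clear
  midpoint (29/2,12) outside
  → clear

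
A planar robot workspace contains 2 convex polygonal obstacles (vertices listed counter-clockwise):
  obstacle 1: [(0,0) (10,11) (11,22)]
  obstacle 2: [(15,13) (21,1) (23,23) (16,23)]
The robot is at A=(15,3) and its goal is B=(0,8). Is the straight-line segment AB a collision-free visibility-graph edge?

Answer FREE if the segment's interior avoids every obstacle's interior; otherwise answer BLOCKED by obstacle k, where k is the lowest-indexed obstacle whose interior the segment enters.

BLOCKED by obstacle 1

Obstacle 1 [(0,0) (10,11) (11,22)]:
  edge (0,0)–(10,11): crosses AB
  edge (10,11)–(11,22): clear
  edge (11,22)–(0,0): crosses AB
  → BLOCKED
Obstacle 2 [(15,13) (21,1) (23,23) (16,23)]:
  edge (15,13)–(21,1): clear
  edge (21,1)–(23,23): clear
  edge (23,23)–(16,23): clear
  edge (16,23)–(15,13): clear
  midpoint (15/2,11/2) outside
  → clear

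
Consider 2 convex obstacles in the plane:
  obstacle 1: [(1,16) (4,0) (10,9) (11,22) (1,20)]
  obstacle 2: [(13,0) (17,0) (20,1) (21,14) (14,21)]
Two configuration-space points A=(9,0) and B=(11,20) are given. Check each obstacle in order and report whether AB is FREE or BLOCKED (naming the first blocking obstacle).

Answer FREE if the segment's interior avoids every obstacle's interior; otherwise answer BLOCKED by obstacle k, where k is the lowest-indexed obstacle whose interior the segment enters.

Obstacle 1 [(1,16) (4,0) (10,9) (11,22) (1,20)]:
  edge (1,16)–(4,0): clear
  edge (4,0)–(10,9): crosses AB
  edge (10,9)–(11,22): crosses AB
  edge (11,22)–(1,20): clear
  edge (1,20)–(1,16): clear
  → BLOCKED
Obstacle 2 [(13,0) (17,0) (20,1) (21,14) (14,21)]:
  edge (13,0)–(17,0): clear
  edge (17,0)–(20,1): clear
  edge (20,1)–(21,14): clear
  edge (21,14)–(14,21): clear
  edge (14,21)–(13,0): clear
  midpoint (10,10) outside
  → clear

BLOCKED by obstacle 1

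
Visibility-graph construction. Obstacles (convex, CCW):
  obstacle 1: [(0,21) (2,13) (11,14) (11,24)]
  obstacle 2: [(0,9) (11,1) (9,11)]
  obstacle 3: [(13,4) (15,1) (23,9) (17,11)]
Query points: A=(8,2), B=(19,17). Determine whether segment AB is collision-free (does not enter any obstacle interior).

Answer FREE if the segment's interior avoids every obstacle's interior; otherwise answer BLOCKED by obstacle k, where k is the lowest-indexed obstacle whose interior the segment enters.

BLOCKED by obstacle 2

Obstacle 1 [(0,21) (2,13) (11,14) (11,24)]:
  edge (0,21)–(2,13): clear
  edge (2,13)–(11,14): clear
  edge (11,14)–(11,24): clear
  edge (11,24)–(0,21): clear
  midpoint (27/2,19/2) outside
  → clear
Obstacle 2 [(0,9) (11,1) (9,11)]:
  edge (0,9)–(11,1): crosses AB
  edge (11,1)–(9,11): crosses AB
  edge (9,11)–(0,9): clear
  → BLOCKED
Obstacle 3 [(13,4) (15,1) (23,9) (17,11)]:
  edge (13,4)–(15,1): clear
  edge (15,1)–(23,9): clear
  edge (23,9)–(17,11): clear
  edge (17,11)–(13,4): clear
  midpoint (27/2,19/2) outside
  → clear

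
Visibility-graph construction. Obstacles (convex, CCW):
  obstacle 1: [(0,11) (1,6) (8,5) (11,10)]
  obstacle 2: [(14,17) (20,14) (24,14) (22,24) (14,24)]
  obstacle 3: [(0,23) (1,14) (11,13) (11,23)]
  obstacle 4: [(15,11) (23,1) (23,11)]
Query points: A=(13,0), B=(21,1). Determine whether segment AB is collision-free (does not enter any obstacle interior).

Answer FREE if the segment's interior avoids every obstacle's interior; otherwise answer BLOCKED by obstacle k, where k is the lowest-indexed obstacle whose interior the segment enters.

Obstacle 1 [(0,11) (1,6) (8,5) (11,10)]:
  edge (0,11)–(1,6): clear
  edge (1,6)–(8,5): clear
  edge (8,5)–(11,10): clear
  edge (11,10)–(0,11): clear
  midpoint (17,1/2) outside
  → clear
Obstacle 2 [(14,17) (20,14) (24,14) (22,24) (14,24)]:
  edge (14,17)–(20,14): clear
  edge (20,14)–(24,14): clear
  edge (24,14)–(22,24): clear
  edge (22,24)–(14,24): clear
  edge (14,24)–(14,17): clear
  midpoint (17,1/2) outside
  → clear
Obstacle 3 [(0,23) (1,14) (11,13) (11,23)]:
  edge (0,23)–(1,14): clear
  edge (1,14)–(11,13): clear
  edge (11,13)–(11,23): clear
  edge (11,23)–(0,23): clear
  midpoint (17,1/2) outside
  → clear
Obstacle 4 [(15,11) (23,1) (23,11)]:
  edge (15,11)–(23,1): clear
  edge (23,1)–(23,11): clear
  edge (23,11)–(15,11): clear
  midpoint (17,1/2) outside
  → clear

FREE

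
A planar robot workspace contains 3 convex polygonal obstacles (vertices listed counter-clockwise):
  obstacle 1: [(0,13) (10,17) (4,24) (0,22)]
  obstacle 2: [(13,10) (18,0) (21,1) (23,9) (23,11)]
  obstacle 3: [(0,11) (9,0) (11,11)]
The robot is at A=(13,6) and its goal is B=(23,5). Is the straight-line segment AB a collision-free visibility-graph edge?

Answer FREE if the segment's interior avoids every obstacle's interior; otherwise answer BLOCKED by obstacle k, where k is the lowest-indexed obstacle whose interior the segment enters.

Obstacle 1 [(0,13) (10,17) (4,24) (0,22)]:
  edge (0,13)–(10,17): clear
  edge (10,17)–(4,24): clear
  edge (4,24)–(0,22): clear
  edge (0,22)–(0,13): clear
  midpoint (18,11/2) outside
  → clear
Obstacle 2 [(13,10) (18,0) (21,1) (23,9) (23,11)]:
  edge (13,10)–(18,0): crosses AB
  edge (18,0)–(21,1): clear
  edge (21,1)–(23,9): crosses AB
  edge (23,9)–(23,11): clear
  edge (23,11)–(13,10): clear
  → BLOCKED
Obstacle 3 [(0,11) (9,0) (11,11)]:
  edge (0,11)–(9,0): clear
  edge (9,0)–(11,11): clear
  edge (11,11)–(0,11): clear
  midpoint (18,11/2) outside
  → clear

BLOCKED by obstacle 2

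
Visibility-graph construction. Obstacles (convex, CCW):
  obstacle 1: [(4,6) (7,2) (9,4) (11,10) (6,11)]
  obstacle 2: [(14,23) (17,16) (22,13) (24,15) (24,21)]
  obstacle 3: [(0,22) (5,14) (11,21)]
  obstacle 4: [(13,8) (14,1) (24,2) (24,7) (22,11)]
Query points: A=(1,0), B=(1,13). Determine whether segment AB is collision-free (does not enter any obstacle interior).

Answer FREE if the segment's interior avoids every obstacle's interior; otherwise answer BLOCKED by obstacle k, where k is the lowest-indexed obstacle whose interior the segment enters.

FREE

Obstacle 1 [(4,6) (7,2) (9,4) (11,10) (6,11)]:
  edge (4,6)–(7,2): clear
  edge (7,2)–(9,4): clear
  edge (9,4)–(11,10): clear
  edge (11,10)–(6,11): clear
  edge (6,11)–(4,6): clear
  midpoint (1,13/2) outside
  → clear
Obstacle 2 [(14,23) (17,16) (22,13) (24,15) (24,21)]:
  edge (14,23)–(17,16): clear
  edge (17,16)–(22,13): clear
  edge (22,13)–(24,15): clear
  edge (24,15)–(24,21): clear
  edge (24,21)–(14,23): clear
  midpoint (1,13/2) outside
  → clear
Obstacle 3 [(0,22) (5,14) (11,21)]:
  edge (0,22)–(5,14): clear
  edge (5,14)–(11,21): clear
  edge (11,21)–(0,22): clear
  midpoint (1,13/2) outside
  → clear
Obstacle 4 [(13,8) (14,1) (24,2) (24,7) (22,11)]:
  edge (13,8)–(14,1): clear
  edge (14,1)–(24,2): clear
  edge (24,2)–(24,7): clear
  edge (24,7)–(22,11): clear
  edge (22,11)–(13,8): clear
  midpoint (1,13/2) outside
  → clear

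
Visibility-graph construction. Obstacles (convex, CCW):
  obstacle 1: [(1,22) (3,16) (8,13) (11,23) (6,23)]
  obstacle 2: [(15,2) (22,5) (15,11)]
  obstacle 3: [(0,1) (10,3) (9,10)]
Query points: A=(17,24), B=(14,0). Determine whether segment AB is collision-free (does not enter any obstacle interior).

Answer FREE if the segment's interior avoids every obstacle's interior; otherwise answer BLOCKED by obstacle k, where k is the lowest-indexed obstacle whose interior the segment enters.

BLOCKED by obstacle 2

Obstacle 1 [(1,22) (3,16) (8,13) (11,23) (6,23)]:
  edge (1,22)–(3,16): clear
  edge (3,16)–(8,13): clear
  edge (8,13)–(11,23): clear
  edge (11,23)–(6,23): clear
  edge (6,23)–(1,22): clear
  midpoint (31/2,12) outside
  → clear
Obstacle 2 [(15,2) (22,5) (15,11)]:
  edge (15,2)–(22,5): clear
  edge (22,5)–(15,11): crosses AB
  edge (15,11)–(15,2): crosses AB
  → BLOCKED
Obstacle 3 [(0,1) (10,3) (9,10)]:
  edge (0,1)–(10,3): clear
  edge (10,3)–(9,10): clear
  edge (9,10)–(0,1): clear
  midpoint (31/2,12) outside
  → clear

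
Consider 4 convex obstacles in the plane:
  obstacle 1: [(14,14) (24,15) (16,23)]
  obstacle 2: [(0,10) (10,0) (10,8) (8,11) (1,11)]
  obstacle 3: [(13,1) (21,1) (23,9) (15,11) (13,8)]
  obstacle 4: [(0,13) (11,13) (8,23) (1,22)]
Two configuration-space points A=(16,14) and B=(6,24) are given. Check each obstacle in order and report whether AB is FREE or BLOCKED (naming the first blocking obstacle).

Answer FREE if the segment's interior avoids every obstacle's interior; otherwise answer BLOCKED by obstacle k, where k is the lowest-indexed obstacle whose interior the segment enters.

Obstacle 1 [(14,14) (24,15) (16,23)]:
  edge (14,14)–(24,15): crosses AB
  edge (24,15)–(16,23): clear
  edge (16,23)–(14,14): crosses AB
  → BLOCKED
Obstacle 2 [(0,10) (10,0) (10,8) (8,11) (1,11)]:
  edge (0,10)–(10,0): clear
  edge (10,0)–(10,8): clear
  edge (10,8)–(8,11): clear
  edge (8,11)–(1,11): clear
  edge (1,11)–(0,10): clear
  midpoint (11,19) outside
  → clear
Obstacle 3 [(13,1) (21,1) (23,9) (15,11) (13,8)]:
  edge (13,1)–(21,1): clear
  edge (21,1)–(23,9): clear
  edge (23,9)–(15,11): clear
  edge (15,11)–(13,8): clear
  edge (13,8)–(13,1): clear
  midpoint (11,19) outside
  → clear
Obstacle 4 [(0,13) (11,13) (8,23) (1,22)]:
  edge (0,13)–(11,13): clear
  edge (11,13)–(8,23): crosses AB
  edge (8,23)–(1,22): crosses AB
  edge (1,22)–(0,13): clear
  → BLOCKED

BLOCKED by obstacle 1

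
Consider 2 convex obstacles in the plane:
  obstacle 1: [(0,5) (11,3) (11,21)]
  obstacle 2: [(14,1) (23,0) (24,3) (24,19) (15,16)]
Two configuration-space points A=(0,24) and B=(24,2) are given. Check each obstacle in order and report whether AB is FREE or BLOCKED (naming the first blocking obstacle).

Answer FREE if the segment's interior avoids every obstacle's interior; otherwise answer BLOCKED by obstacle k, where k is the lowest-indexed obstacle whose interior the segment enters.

Obstacle 1 [(0,5) (11,3) (11,21)]:
  edge (0,5)–(11,3): clear
  edge (11,3)–(11,21): crosses AB
  edge (11,21)–(0,5): crosses AB
  → BLOCKED
Obstacle 2 [(14,1) (23,0) (24,3) (24,19) (15,16)]:
  edge (14,1)–(23,0): clear
  edge (23,0)–(24,3): crosses AB
  edge (24,3)–(24,19): clear
  edge (24,19)–(15,16): clear
  edge (15,16)–(14,1): crosses AB
  → BLOCKED

BLOCKED by obstacle 1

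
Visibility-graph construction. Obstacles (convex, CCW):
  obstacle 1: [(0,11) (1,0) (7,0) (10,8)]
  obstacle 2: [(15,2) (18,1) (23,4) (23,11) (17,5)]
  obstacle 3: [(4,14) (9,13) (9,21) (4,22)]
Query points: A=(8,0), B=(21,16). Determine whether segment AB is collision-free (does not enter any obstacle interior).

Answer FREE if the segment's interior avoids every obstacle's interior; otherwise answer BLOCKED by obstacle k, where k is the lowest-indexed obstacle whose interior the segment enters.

Obstacle 1 [(0,11) (1,0) (7,0) (10,8)]:
  edge (0,11)–(1,0): clear
  edge (1,0)–(7,0): clear
  edge (7,0)–(10,8): clear
  edge (10,8)–(0,11): clear
  midpoint (29/2,8) outside
  → clear
Obstacle 2 [(15,2) (18,1) (23,4) (23,11) (17,5)]:
  edge (15,2)–(18,1): clear
  edge (18,1)–(23,4): clear
  edge (23,4)–(23,11): clear
  edge (23,11)–(17,5): clear
  edge (17,5)–(15,2): clear
  midpoint (29/2,8) outside
  → clear
Obstacle 3 [(4,14) (9,13) (9,21) (4,22)]:
  edge (4,14)–(9,13): clear
  edge (9,13)–(9,21): clear
  edge (9,21)–(4,22): clear
  edge (4,22)–(4,14): clear
  midpoint (29/2,8) outside
  → clear

FREE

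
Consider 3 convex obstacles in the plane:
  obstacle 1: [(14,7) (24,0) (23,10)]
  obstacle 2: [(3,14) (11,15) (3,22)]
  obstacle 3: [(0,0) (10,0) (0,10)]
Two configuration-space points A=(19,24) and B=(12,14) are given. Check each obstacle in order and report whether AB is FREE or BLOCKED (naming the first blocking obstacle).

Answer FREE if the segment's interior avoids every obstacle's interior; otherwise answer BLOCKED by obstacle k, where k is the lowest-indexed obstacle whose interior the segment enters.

Obstacle 1 [(14,7) (24,0) (23,10)]:
  edge (14,7)–(24,0): clear
  edge (24,0)–(23,10): clear
  edge (23,10)–(14,7): clear
  midpoint (31/2,19) outside
  → clear
Obstacle 2 [(3,14) (11,15) (3,22)]:
  edge (3,14)–(11,15): clear
  edge (11,15)–(3,22): clear
  edge (3,22)–(3,14): clear
  midpoint (31/2,19) outside
  → clear
Obstacle 3 [(0,0) (10,0) (0,10)]:
  edge (0,0)–(10,0): clear
  edge (10,0)–(0,10): clear
  edge (0,10)–(0,0): clear
  midpoint (31/2,19) outside
  → clear

FREE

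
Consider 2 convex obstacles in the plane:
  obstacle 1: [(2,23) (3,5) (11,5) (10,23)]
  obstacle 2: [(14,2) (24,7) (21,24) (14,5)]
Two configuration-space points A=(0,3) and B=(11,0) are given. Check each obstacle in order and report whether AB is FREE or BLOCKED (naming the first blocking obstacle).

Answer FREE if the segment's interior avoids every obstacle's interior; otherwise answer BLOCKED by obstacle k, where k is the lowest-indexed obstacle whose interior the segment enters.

FREE

Obstacle 1 [(2,23) (3,5) (11,5) (10,23)]:
  edge (2,23)–(3,5): clear
  edge (3,5)–(11,5): clear
  edge (11,5)–(10,23): clear
  edge (10,23)–(2,23): clear
  midpoint (11/2,3/2) outside
  → clear
Obstacle 2 [(14,2) (24,7) (21,24) (14,5)]:
  edge (14,2)–(24,7): clear
  edge (24,7)–(21,24): clear
  edge (21,24)–(14,5): clear
  edge (14,5)–(14,2): clear
  midpoint (11/2,3/2) outside
  → clear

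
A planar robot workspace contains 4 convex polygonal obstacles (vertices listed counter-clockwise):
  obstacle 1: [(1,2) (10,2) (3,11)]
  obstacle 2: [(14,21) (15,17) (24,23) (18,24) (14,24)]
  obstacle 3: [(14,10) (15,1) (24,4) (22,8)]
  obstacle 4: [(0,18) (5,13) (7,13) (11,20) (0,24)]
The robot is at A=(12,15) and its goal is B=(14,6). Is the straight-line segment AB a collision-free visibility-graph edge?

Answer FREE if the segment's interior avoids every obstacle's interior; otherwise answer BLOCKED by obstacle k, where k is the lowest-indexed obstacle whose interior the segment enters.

FREE

Obstacle 1 [(1,2) (10,2) (3,11)]:
  edge (1,2)–(10,2): clear
  edge (10,2)–(3,11): clear
  edge (3,11)–(1,2): clear
  midpoint (13,21/2) outside
  → clear
Obstacle 2 [(14,21) (15,17) (24,23) (18,24) (14,24)]:
  edge (14,21)–(15,17): clear
  edge (15,17)–(24,23): clear
  edge (24,23)–(18,24): clear
  edge (18,24)–(14,24): clear
  edge (14,24)–(14,21): clear
  midpoint (13,21/2) outside
  → clear
Obstacle 3 [(14,10) (15,1) (24,4) (22,8)]:
  edge (14,10)–(15,1): clear
  edge (15,1)–(24,4): clear
  edge (24,4)–(22,8): clear
  edge (22,8)–(14,10): clear
  midpoint (13,21/2) outside
  → clear
Obstacle 4 [(0,18) (5,13) (7,13) (11,20) (0,24)]:
  edge (0,18)–(5,13): clear
  edge (5,13)–(7,13): clear
  edge (7,13)–(11,20): clear
  edge (11,20)–(0,24): clear
  edge (0,24)–(0,18): clear
  midpoint (13,21/2) outside
  → clear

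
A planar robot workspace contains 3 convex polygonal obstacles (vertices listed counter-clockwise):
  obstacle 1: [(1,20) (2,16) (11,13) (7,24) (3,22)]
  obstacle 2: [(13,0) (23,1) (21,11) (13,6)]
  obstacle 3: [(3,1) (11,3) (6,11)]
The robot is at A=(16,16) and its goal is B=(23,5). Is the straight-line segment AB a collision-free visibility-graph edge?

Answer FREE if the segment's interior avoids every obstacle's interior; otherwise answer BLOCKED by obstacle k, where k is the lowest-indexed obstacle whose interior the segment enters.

BLOCKED by obstacle 2

Obstacle 1 [(1,20) (2,16) (11,13) (7,24) (3,22)]:
  edge (1,20)–(2,16): clear
  edge (2,16)–(11,13): clear
  edge (11,13)–(7,24): clear
  edge (7,24)–(3,22): clear
  edge (3,22)–(1,20): clear
  midpoint (39/2,21/2) outside
  → clear
Obstacle 2 [(13,0) (23,1) (21,11) (13,6)]:
  edge (13,0)–(23,1): clear
  edge (23,1)–(21,11): crosses AB
  edge (21,11)–(13,6): crosses AB
  edge (13,6)–(13,0): clear
  → BLOCKED
Obstacle 3 [(3,1) (11,3) (6,11)]:
  edge (3,1)–(11,3): clear
  edge (11,3)–(6,11): clear
  edge (6,11)–(3,1): clear
  midpoint (39/2,21/2) outside
  → clear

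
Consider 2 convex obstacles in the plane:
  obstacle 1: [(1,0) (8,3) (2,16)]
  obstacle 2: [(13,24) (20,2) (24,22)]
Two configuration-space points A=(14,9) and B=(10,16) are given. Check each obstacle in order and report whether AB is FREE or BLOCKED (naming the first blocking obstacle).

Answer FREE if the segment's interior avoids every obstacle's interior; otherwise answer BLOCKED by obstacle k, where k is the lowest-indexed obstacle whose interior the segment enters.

FREE

Obstacle 1 [(1,0) (8,3) (2,16)]:
  edge (1,0)–(8,3): clear
  edge (8,3)–(2,16): clear
  edge (2,16)–(1,0): clear
  midpoint (12,25/2) outside
  → clear
Obstacle 2 [(13,24) (20,2) (24,22)]:
  edge (13,24)–(20,2): clear
  edge (20,2)–(24,22): clear
  edge (24,22)–(13,24): clear
  midpoint (12,25/2) outside
  → clear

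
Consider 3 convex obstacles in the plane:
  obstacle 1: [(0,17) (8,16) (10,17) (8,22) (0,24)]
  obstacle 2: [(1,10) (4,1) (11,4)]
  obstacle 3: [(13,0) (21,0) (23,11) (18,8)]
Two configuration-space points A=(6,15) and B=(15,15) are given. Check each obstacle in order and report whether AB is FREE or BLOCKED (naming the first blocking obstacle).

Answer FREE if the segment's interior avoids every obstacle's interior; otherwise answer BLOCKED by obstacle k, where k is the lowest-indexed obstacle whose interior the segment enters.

FREE

Obstacle 1 [(0,17) (8,16) (10,17) (8,22) (0,24)]:
  edge (0,17)–(8,16): clear
  edge (8,16)–(10,17): clear
  edge (10,17)–(8,22): clear
  edge (8,22)–(0,24): clear
  edge (0,24)–(0,17): clear
  midpoint (21/2,15) outside
  → clear
Obstacle 2 [(1,10) (4,1) (11,4)]:
  edge (1,10)–(4,1): clear
  edge (4,1)–(11,4): clear
  edge (11,4)–(1,10): clear
  midpoint (21/2,15) outside
  → clear
Obstacle 3 [(13,0) (21,0) (23,11) (18,8)]:
  edge (13,0)–(21,0): clear
  edge (21,0)–(23,11): clear
  edge (23,11)–(18,8): clear
  edge (18,8)–(13,0): clear
  midpoint (21/2,15) outside
  → clear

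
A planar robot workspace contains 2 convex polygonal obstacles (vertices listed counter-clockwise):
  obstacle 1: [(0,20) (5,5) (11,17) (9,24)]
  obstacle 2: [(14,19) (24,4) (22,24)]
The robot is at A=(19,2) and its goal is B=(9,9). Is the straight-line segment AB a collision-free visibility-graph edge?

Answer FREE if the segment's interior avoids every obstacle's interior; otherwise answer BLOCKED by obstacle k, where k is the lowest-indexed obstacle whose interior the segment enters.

FREE

Obstacle 1 [(0,20) (5,5) (11,17) (9,24)]:
  edge (0,20)–(5,5): clear
  edge (5,5)–(11,17): clear
  edge (11,17)–(9,24): clear
  edge (9,24)–(0,20): clear
  midpoint (14,11/2) outside
  → clear
Obstacle 2 [(14,19) (24,4) (22,24)]:
  edge (14,19)–(24,4): clear
  edge (24,4)–(22,24): clear
  edge (22,24)–(14,19): clear
  midpoint (14,11/2) outside
  → clear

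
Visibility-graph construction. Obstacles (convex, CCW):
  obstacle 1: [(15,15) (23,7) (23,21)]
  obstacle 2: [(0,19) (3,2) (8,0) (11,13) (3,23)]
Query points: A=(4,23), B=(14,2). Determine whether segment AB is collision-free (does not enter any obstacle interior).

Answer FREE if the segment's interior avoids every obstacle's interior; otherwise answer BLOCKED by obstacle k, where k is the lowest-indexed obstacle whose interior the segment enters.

BLOCKED by obstacle 2

Obstacle 1 [(15,15) (23,7) (23,21)]:
  edge (15,15)–(23,7): clear
  edge (23,7)–(23,21): clear
  edge (23,21)–(15,15): clear
  midpoint (9,25/2) outside
  → clear
Obstacle 2 [(0,19) (3,2) (8,0) (11,13) (3,23)]:
  edge (0,19)–(3,2): clear
  edge (3,2)–(8,0): clear
  edge (8,0)–(11,13): crosses AB
  edge (11,13)–(3,23): crosses AB
  edge (3,23)–(0,19): clear
  → BLOCKED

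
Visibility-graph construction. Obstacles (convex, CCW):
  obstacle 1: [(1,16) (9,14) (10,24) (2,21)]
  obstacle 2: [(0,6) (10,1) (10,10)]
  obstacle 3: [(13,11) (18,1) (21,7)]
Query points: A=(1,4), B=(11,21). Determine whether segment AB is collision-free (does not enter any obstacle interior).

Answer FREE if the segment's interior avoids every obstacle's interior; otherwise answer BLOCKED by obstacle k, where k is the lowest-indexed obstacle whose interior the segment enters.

BLOCKED by obstacle 1

Obstacle 1 [(1,16) (9,14) (10,24) (2,21)]:
  edge (1,16)–(9,14): crosses AB
  edge (9,14)–(10,24): crosses AB
  edge (10,24)–(2,21): clear
  edge (2,21)–(1,16): clear
  → BLOCKED
Obstacle 2 [(0,6) (10,1) (10,10)]:
  edge (0,6)–(10,1): crosses AB
  edge (10,1)–(10,10): clear
  edge (10,10)–(0,6): crosses AB
  → BLOCKED
Obstacle 3 [(13,11) (18,1) (21,7)]:
  edge (13,11)–(18,1): clear
  edge (18,1)–(21,7): clear
  edge (21,7)–(13,11): clear
  midpoint (6,25/2) outside
  → clear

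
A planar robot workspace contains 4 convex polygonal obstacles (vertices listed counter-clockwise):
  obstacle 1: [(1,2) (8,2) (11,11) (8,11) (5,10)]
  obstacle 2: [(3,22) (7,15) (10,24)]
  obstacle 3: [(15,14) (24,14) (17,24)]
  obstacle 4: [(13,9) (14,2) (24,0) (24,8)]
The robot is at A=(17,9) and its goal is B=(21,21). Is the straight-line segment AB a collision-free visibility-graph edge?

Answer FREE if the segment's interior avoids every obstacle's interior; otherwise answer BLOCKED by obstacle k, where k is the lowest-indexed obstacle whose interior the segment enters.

Obstacle 1 [(1,2) (8,2) (11,11) (8,11) (5,10)]:
  edge (1,2)–(8,2): clear
  edge (8,2)–(11,11): clear
  edge (11,11)–(8,11): clear
  edge (8,11)–(5,10): clear
  edge (5,10)–(1,2): clear
  midpoint (19,15) outside
  → clear
Obstacle 2 [(3,22) (7,15) (10,24)]:
  edge (3,22)–(7,15): clear
  edge (7,15)–(10,24): clear
  edge (10,24)–(3,22): clear
  midpoint (19,15) outside
  → clear
Obstacle 3 [(15,14) (24,14) (17,24)]:
  edge (15,14)–(24,14): crosses AB
  edge (24,14)–(17,24): crosses AB
  edge (17,24)–(15,14): clear
  → BLOCKED
Obstacle 4 [(13,9) (14,2) (24,0) (24,8)]:
  edge (13,9)–(14,2): clear
  edge (14,2)–(24,0): clear
  edge (24,0)–(24,8): clear
  edge (24,8)–(13,9): clear
  midpoint (19,15) outside
  → clear

BLOCKED by obstacle 3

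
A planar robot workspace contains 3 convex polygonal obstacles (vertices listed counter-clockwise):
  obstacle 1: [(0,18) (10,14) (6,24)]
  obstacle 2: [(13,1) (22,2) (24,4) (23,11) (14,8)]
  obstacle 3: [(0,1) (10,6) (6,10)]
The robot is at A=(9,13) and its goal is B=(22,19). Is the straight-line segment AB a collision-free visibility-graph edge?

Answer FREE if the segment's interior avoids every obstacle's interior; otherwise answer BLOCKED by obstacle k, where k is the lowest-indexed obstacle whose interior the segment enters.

FREE

Obstacle 1 [(0,18) (10,14) (6,24)]:
  edge (0,18)–(10,14): clear
  edge (10,14)–(6,24): clear
  edge (6,24)–(0,18): clear
  midpoint (31/2,16) outside
  → clear
Obstacle 2 [(13,1) (22,2) (24,4) (23,11) (14,8)]:
  edge (13,1)–(22,2): clear
  edge (22,2)–(24,4): clear
  edge (24,4)–(23,11): clear
  edge (23,11)–(14,8): clear
  edge (14,8)–(13,1): clear
  midpoint (31/2,16) outside
  → clear
Obstacle 3 [(0,1) (10,6) (6,10)]:
  edge (0,1)–(10,6): clear
  edge (10,6)–(6,10): clear
  edge (6,10)–(0,1): clear
  midpoint (31/2,16) outside
  → clear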